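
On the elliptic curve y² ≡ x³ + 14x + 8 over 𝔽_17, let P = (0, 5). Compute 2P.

(4, 3)

tangent at (0, 5): λ = (3·0² + 14)/(2·5) ≡ 14/10. 10⁻¹ ≡ 12 (mod 17), so λ ≡ 14·12 ≡ 15.
  x = λ² - 0 - 0 = 225 - 0 ≡ 4; y = λ·(0 - 4) - 5 ≡ 3. → (4, 3)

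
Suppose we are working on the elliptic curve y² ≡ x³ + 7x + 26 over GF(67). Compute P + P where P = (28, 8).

tangent at (28, 8): λ = (3·28² + 7)/(2·8) ≡ 14/16. 16⁻¹ ≡ 21 (mod 67) since 16·21 = 336 ≡ 1, so λ ≡ 14·21 ≡ 26.
  x = λ² - 28 - 28 = 676 - 56 ≡ 17; y = λ·(28 - 17) - 8 ≡ 10. → (17, 10)

(17, 10)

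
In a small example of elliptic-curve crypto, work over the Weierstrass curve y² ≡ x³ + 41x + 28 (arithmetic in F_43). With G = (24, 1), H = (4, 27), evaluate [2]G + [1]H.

O

First 2G:
Repeated addition: build up to 2G.
2G: tangent at (24, 1): λ = (3·24² + 41)/(2·1) ≡ 6/2. 2⁻¹ ≡ 22 (mod 43) since 2·22 = 44 ≡ 1, so λ ≡ 6·22 ≡ 3.
  x = λ² - 24 - 24 = 9 - 48 ≡ 4; y = λ·(24 - 4) - 1 ≡ 16. → (4, 16)
2G = (4, 16).
Finally 2G + H:
(4, 16) + (4, 27): same x and y₁ ≡ -y₂, so the sum is 𝒪.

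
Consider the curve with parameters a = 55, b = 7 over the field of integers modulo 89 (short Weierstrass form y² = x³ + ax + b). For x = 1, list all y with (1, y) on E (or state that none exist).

none

x³ + 55x + 7 = 63 ≡ 63 (mod 89).
63 is a non-residue mod 89; no y exists.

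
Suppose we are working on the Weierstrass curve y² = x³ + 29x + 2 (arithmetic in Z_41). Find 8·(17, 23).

Write Q = (17, 23).
Double-and-add on 8 = (1000)₂. Start with Q = (17, 23) for the leading 1-bit.
double: tangent at (17, 23): λ = (3·17² + 29)/(2·23) ≡ 35/5. 5⁻¹ ≡ 33 (mod 41), so λ ≡ 35·33 ≡ 7.
  x = λ² - 17 - 17 = 49 - 34 ≡ 15; y = λ·(17 - 15) - 23 ≡ 32. → (15, 32)
double: tangent at (15, 32): λ = (3·15² + 29)/(2·32) ≡ 7/23. 23⁻¹ ≡ 25 (mod 41) since 23·25 = 575 ≡ 1, so λ ≡ 7·25 ≡ 11.
  x = λ² - 15 - 15 = 121 - 30 ≡ 9; y = λ·(15 - 9) - 32 ≡ 34. → (9, 34)
double: tangent at (9, 34): λ = (3·9² + 29)/(2·34) ≡ 26/27. 27⁻¹ ≡ 38 (mod 41) since 27·38 = 1026 ≡ 1, so λ ≡ 26·38 ≡ 4.
  x = λ² - 9 - 9 = 16 - 18 ≡ 39; y = λ·(9 - 39) - 34 ≡ 10. → (39, 10)

(39, 10)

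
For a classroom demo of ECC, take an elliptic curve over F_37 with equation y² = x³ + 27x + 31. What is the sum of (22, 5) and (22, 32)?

The two points share x = 22 and their y-coordinates satisfy 5 + 32 ≡ 0 (mod 37), so they are inverses. Their sum is 𝒪.

O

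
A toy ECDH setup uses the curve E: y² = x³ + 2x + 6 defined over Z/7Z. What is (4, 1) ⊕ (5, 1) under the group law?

(5, 6)

(4, 1) + (5, 1). λ = (1 - 1)/(5 - 4) ≡ 0/1 mod 7. 1⁻¹ ≡ 1 (mod 7) since 1·1 = 1 ≡ 1, so λ ≡ 0.
  x = λ² - 4 - 5 = 0 - 9 ≡ 5; y = λ·(4 - 5) - 1 ≡ 6. → (5, 6)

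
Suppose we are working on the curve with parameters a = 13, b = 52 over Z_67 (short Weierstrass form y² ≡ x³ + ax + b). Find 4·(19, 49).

(38, 64)

Write P = (19, 49).
Double-and-add on 4 = (100)₂. Start with P = (19, 49) for the leading 1-bit.
double: tangent at (19, 49): λ = (3·19² + 13)/(2·49) ≡ 24/31. 31⁻¹ ≡ 13 (mod 67), so λ ≡ 24·13 ≡ 44.
  x = λ² - 19 - 19 = 1936 - 38 ≡ 22; y = λ·(19 - 22) - 49 ≡ 20. → (22, 20)
double: tangent at (22, 20): λ = (3·22² + 13)/(2·20) ≡ 58/40. 40⁻¹ ≡ 62 (mod 67), so λ ≡ 58·62 ≡ 45.
  x = λ² - 22 - 22 = 2025 - 44 ≡ 38; y = λ·(22 - 38) - 20 ≡ 64. → (38, 64)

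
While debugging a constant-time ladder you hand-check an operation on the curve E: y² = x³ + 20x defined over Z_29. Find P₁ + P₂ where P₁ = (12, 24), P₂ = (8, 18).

(4, 17)

(12, 24) + (8, 18). λ = (18 - 24)/(8 - 12) ≡ 23/25 mod 29. 25⁻¹ ≡ 7 (mod 29) since 25·7 = 175 ≡ 1, so λ ≡ 16.
  x = λ² - 12 - 8 = 256 - 20 ≡ 4; y = λ·(12 - 4) - 24 ≡ 17. → (4, 17)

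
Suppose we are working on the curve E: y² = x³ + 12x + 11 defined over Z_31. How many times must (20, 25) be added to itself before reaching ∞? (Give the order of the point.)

2P: tangent at (20, 25): λ = (3·20² + 12)/(2·25) ≡ 3/19. 19⁻¹ ≡ 18 (mod 31), so λ ≡ 3·18 ≡ 23.
  x = λ² - 20 - 20 = 529 - 40 ≡ 24; y = λ·(20 - 24) - 25 ≡ 7. → (24, 7)
3P: (24, 7) + (20, 25). λ = (25 - 7)/(20 - 24) ≡ 18/27 mod 31. 27⁻¹ ≡ 23 (mod 31), so λ ≡ 11.
  x = λ² - 24 - 20 = 121 - 44 ≡ 15; y = λ·(24 - 15) - 7 ≡ 30. → (15, 30)
4P: (15, 30) + (20, 25). λ = (25 - 30)/(20 - 15) ≡ 26/5 mod 31. 5⁻¹ ≡ 25 (mod 31), so λ ≡ 30.
  x = λ² - 15 - 20 = 900 - 35 ≡ 28; y = λ·(15 - 28) - 30 ≡ 14. → (28, 14)
5P: (28, 14) + (20, 25). λ = (25 - 14)/(20 - 28) ≡ 11/23 mod 31. 23⁻¹ ≡ 27 (mod 31) since 23·27 = 621 ≡ 1, so λ ≡ 18.
  x = λ² - 28 - 20 = 324 - 48 ≡ 28; y = λ·(28 - 28) - 14 ≡ 17. → (28, 17)
6P: (28, 17) + (20, 25). λ = (25 - 17)/(20 - 28) ≡ 8/23 mod 31. 23⁻¹ ≡ 27 (mod 31), so λ ≡ 30.
  x = λ² - 28 - 20 = 900 - 48 ≡ 15; y = λ·(28 - 15) - 17 ≡ 1. → (15, 1)
7P: (15, 1) + (20, 25). λ = (25 - 1)/(20 - 15) ≡ 24/5 mod 31. 5⁻¹ ≡ 25 (mod 31), so λ ≡ 11.
  x = λ² - 15 - 20 = 121 - 35 ≡ 24; y = λ·(15 - 24) - 1 ≡ 24. → (24, 24)
8P: (24, 24) + (20, 25). λ = (25 - 24)/(20 - 24) ≡ 1/27 mod 31. 27⁻¹ ≡ 23 (mod 31) since 27·23 = 621 ≡ 1, so λ ≡ 23.
  x = λ² - 24 - 20 = 529 - 44 ≡ 20; y = λ·(24 - 20) - 24 ≡ 6. → (20, 6)
9P: (20, 6) + (20, 25): same x and y₁ ≡ -y₂, so the sum is ∞.
9P = ∞, so the order is 9.

9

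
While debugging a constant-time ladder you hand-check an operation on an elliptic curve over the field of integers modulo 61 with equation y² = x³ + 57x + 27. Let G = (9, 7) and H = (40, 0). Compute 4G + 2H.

First 4G:
Double-and-add on 4 = (100)₂. Start with G = (9, 7) for the leading 1-bit.
double: tangent at (9, 7): λ = (3·9² + 57)/(2·7) ≡ 56/14. 14⁻¹ ≡ 48 (mod 61), so λ ≡ 56·48 ≡ 4.
  x = λ² - 9 - 9 = 16 - 18 ≡ 59; y = λ·(9 - 59) - 7 ≡ 37. → (59, 37)
double: tangent at (59, 37): λ = (3·59² + 57)/(2·37) ≡ 8/13. 13⁻¹ ≡ 47 (mod 61) since 13·47 = 611 ≡ 1, so λ ≡ 8·47 ≡ 10.
  x = λ² - 59 - 59 = 100 - 118 ≡ 43; y = λ·(59 - 43) - 37 ≡ 1. → (43, 1)
4G = (43, 1).
Next 2H:
Repeated addition: build up to 2H.
2H: (40, 0) + (40, 0): same x and y₁ ≡ -y₂, so the sum is O.
2H = O.
Finally 4G + 2H:
(43, 1) + O = (43, 1) (identity).

(43, 1)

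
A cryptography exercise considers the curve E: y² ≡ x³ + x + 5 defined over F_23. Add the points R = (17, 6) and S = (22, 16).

(11, 6)

(17, 6) + (22, 16). λ = (16 - 6)/(22 - 17) ≡ 10/5 mod 23. 5⁻¹ ≡ 14 (mod 23), so λ ≡ 2.
  x = λ² - 17 - 22 = 4 - 39 ≡ 11; y = λ·(17 - 11) - 6 ≡ 6. → (11, 6)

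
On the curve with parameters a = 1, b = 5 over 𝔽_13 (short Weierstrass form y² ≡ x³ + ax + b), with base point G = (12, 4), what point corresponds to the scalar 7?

(12, 4)

Repeated addition: build up to 7G.
2G: tangent at (12, 4): λ = (3·12² + 1)/(2·4) ≡ 4/8. 8⁻¹ ≡ 5 (mod 13) since 8·5 = 40 ≡ 1, so λ ≡ 4·5 ≡ 7.
  x = λ² - 12 - 12 = 49 - 24 ≡ 12; y = λ·(12 - 12) - 4 ≡ 9. → (12, 9)
3G: (12, 9) + (12, 4): same x and y₁ ≡ -y₂, so the sum is O.
4G: O + (12, 4) = (12, 4) (identity).
5G: tangent at (12, 4): λ = (3·12² + 1)/(2·4) ≡ 4/8. 8⁻¹ ≡ 5 (mod 13), so λ ≡ 4·5 ≡ 7.
  x = λ² - 12 - 12 = 49 - 24 ≡ 12; y = λ·(12 - 12) - 4 ≡ 9. → (12, 9)
6G: (12, 9) + (12, 4): same x and y₁ ≡ -y₂, so the sum is O.
7G: O + (12, 4) = (12, 4) (identity).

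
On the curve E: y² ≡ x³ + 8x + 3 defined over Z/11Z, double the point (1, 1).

tangent at (1, 1): λ = (3·1² + 8)/(2·1) ≡ 0/2. 2⁻¹ ≡ 6 (mod 11), so λ ≡ 0·6 ≡ 0.
  x = λ² - 1 - 1 = 0 - 2 ≡ 9; y = λ·(1 - 9) - 1 ≡ 10. → (9, 10)

(9, 10)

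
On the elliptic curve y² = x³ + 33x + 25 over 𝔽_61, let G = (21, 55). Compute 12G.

Repeated addition: build up to 12G.
2G: tangent at (21, 55): λ = (3·21² + 33)/(2·55) ≡ 14/49. 49⁻¹ ≡ 5 (mod 61), so λ ≡ 14·5 ≡ 9.
  x = λ² - 21 - 21 = 81 - 42 ≡ 39; y = λ·(21 - 39) - 55 ≡ 27. → (39, 27)
3G: (39, 27) + (21, 55). λ = (55 - 27)/(21 - 39) ≡ 28/43 mod 61. 43⁻¹ ≡ 44 (mod 61) since 43·44 = 1892 ≡ 1, so λ ≡ 12.
  x = λ² - 39 - 21 = 144 - 60 ≡ 23; y = λ·(39 - 23) - 27 ≡ 43. → (23, 43)
4G: (23, 43) + (21, 55). λ = (55 - 43)/(21 - 23) ≡ 12/59 mod 61. 59⁻¹ ≡ 30 (mod 61) since 59·30 = 1770 ≡ 1, so λ ≡ 55.
  x = λ² - 23 - 21 = 3025 - 44 ≡ 53; y = λ·(23 - 53) - 43 ≡ 15. → (53, 15)
5G: (53, 15) + (21, 55). λ = (55 - 15)/(21 - 53) ≡ 40/29 mod 61. 29⁻¹ ≡ 40 (mod 61) since 29·40 = 1160 ≡ 1, so λ ≡ 14.
  x = λ² - 53 - 21 = 196 - 74 ≡ 0; y = λ·(53 - 0) - 15 ≡ 56. → (0, 56)
6G: (0, 56) + (21, 55). λ = (55 - 56)/(21 - 0) ≡ 60/21 mod 61. 21⁻¹ ≡ 32 (mod 61), so λ ≡ 29.
  x = λ² - 0 - 21 = 841 - 21 ≡ 27; y = λ·(0 - 27) - 56 ≡ 15. → (27, 15)
7G: (27, 15) + (21, 55). λ = (55 - 15)/(21 - 27) ≡ 40/55 mod 61. 55⁻¹ ≡ 10 (mod 61), so λ ≡ 34.
  x = λ² - 27 - 21 = 1156 - 48 ≡ 10; y = λ·(27 - 10) - 15 ≡ 14. → (10, 14)
8G: (10, 14) + (21, 55). λ = (55 - 14)/(21 - 10) ≡ 41/11 mod 61. 11⁻¹ ≡ 50 (mod 61), so λ ≡ 37.
  x = λ² - 10 - 21 = 1369 - 31 ≡ 57; y = λ·(10 - 57) - 14 ≡ 16. → (57, 16)
9G: (57, 16) + (21, 55). λ = (55 - 16)/(21 - 57) ≡ 39/25 mod 61. 25⁻¹ ≡ 22 (mod 61) since 25·22 = 550 ≡ 1, so λ ≡ 4.
  x = λ² - 57 - 21 = 16 - 78 ≡ 60; y = λ·(57 - 60) - 16 ≡ 33. → (60, 33)
10G: (60, 33) + (21, 55). λ = (55 - 33)/(21 - 60) ≡ 22/22 mod 61. 22⁻¹ ≡ 25 (mod 61), so λ ≡ 1.
  x = λ² - 60 - 21 = 1 - 81 ≡ 42; y = λ·(60 - 42) - 33 ≡ 46. → (42, 46)
11G: (42, 46) + (21, 55). λ = (55 - 46)/(21 - 42) ≡ 9/40 mod 61. 40⁻¹ ≡ 29 (mod 61) since 40·29 = 1160 ≡ 1, so λ ≡ 17.
  x = λ² - 42 - 21 = 289 - 63 ≡ 43; y = λ·(42 - 43) - 46 ≡ 59. → (43, 59)
12G: (43, 59) + (21, 55). λ = (55 - 59)/(21 - 43) ≡ 57/39 mod 61. 39⁻¹ ≡ 36 (mod 61) since 39·36 = 1404 ≡ 1, so λ ≡ 39.
  x = λ² - 43 - 21 = 1521 - 64 ≡ 54; y = λ·(43 - 54) - 59 ≡ 0. → (54, 0)

(54, 0)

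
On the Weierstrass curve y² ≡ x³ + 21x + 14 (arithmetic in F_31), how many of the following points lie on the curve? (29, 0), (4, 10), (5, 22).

(29, 0): 0² ≡ 0, rhs ≡ 26 → off.
(4, 10): 10² ≡ 7, rhs ≡ 7 → on.
(5, 22): 22² ≡ 19, rhs ≡ 27 → off.

1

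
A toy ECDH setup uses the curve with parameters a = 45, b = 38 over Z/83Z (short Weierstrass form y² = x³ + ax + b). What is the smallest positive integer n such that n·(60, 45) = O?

2P: tangent at (60, 45): λ = (3·60² + 45)/(2·45) ≡ 55/7. 7⁻¹ ≡ 12 (mod 83), so λ ≡ 55·12 ≡ 79.
  x = λ² - 60 - 60 = 6241 - 120 ≡ 62; y = λ·(60 - 62) - 45 ≡ 46. → (62, 46)
3P: (62, 46) + (60, 45). λ = (45 - 46)/(60 - 62) ≡ 82/81 mod 83. 81⁻¹ ≡ 41 (mod 83) since 81·41 = 3321 ≡ 1, so λ ≡ 42.
  x = λ² - 62 - 60 = 1764 - 122 ≡ 65; y = λ·(62 - 65) - 46 ≡ 77. → (65, 77)
4P: (65, 77) + (60, 45). λ = (45 - 77)/(60 - 65) ≡ 51/78 mod 83. 78⁻¹ ≡ 33 (mod 83), so λ ≡ 23.
  x = λ² - 65 - 60 = 529 - 125 ≡ 72; y = λ·(65 - 72) - 77 ≡ 11. → (72, 11)
5P: (72, 11) + (60, 45). λ = (45 - 11)/(60 - 72) ≡ 34/71 mod 83. 71⁻¹ ≡ 76 (mod 83), so λ ≡ 11.
  x = λ² - 72 - 60 = 121 - 132 ≡ 72; y = λ·(72 - 72) - 11 ≡ 72. → (72, 72)
6P: (72, 72) + (60, 45). λ = (45 - 72)/(60 - 72) ≡ 56/71 mod 83. 71⁻¹ ≡ 76 (mod 83) since 71·76 = 5396 ≡ 1, so λ ≡ 23.
  x = λ² - 72 - 60 = 529 - 132 ≡ 65; y = λ·(72 - 65) - 72 ≡ 6. → (65, 6)
7P: (65, 6) + (60, 45). λ = (45 - 6)/(60 - 65) ≡ 39/78 mod 83. 78⁻¹ ≡ 33 (mod 83), so λ ≡ 42.
  x = λ² - 65 - 60 = 1764 - 125 ≡ 62; y = λ·(65 - 62) - 6 ≡ 37. → (62, 37)
8P: (62, 37) + (60, 45). λ = (45 - 37)/(60 - 62) ≡ 8/81 mod 83. 81⁻¹ ≡ 41 (mod 83), so λ ≡ 79.
  x = λ² - 62 - 60 = 6241 - 122 ≡ 60; y = λ·(62 - 60) - 37 ≡ 38. → (60, 38)
9P: (60, 38) + (60, 45): same x and y₁ ≡ -y₂, so the sum is O.
9P = O, so the order is 9.

9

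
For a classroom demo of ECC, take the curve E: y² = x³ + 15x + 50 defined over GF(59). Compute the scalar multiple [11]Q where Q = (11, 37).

(42, 29)

Double-and-add on 11 = (1011)₂. Start with Q = (11, 37) for the leading 1-bit.
double: tangent at (11, 37): λ = (3·11² + 15)/(2·37) ≡ 24/15. 15⁻¹ ≡ 4 (mod 59), so λ ≡ 24·4 ≡ 37.
  x = λ² - 11 - 11 = 1369 - 22 ≡ 49; y = λ·(11 - 49) - 37 ≡ 32. → (49, 32)
double: tangent at (49, 32): λ = (3·49² + 15)/(2·32) ≡ 20/5. 5⁻¹ ≡ 12 (mod 59), so λ ≡ 20·12 ≡ 4.
  x = λ² - 49 - 49 = 16 - 98 ≡ 36; y = λ·(49 - 36) - 32 ≡ 20. → (36, 20)
add Q: (36, 20) + (11, 37). λ = (37 - 20)/(11 - 36) ≡ 17/34 mod 59. 34⁻¹ ≡ 33 (mod 59), so λ ≡ 30.
  x = λ² - 36 - 11 = 900 - 47 ≡ 27; y = λ·(36 - 27) - 20 ≡ 14. → (27, 14)
double: tangent at (27, 14): λ = (3·27² + 15)/(2·14) ≡ 19/28. 28⁻¹ ≡ 19 (mod 59), so λ ≡ 19·19 ≡ 7.
  x = λ² - 27 - 27 = 49 - 54 ≡ 54; y = λ·(27 - 54) - 14 ≡ 33. → (54, 33)
add Q: (54, 33) + (11, 37). λ = (37 - 33)/(11 - 54) ≡ 4/16 mod 59. 16⁻¹ ≡ 48 (mod 59), so λ ≡ 15.
  x = λ² - 54 - 11 = 225 - 65 ≡ 42; y = λ·(54 - 42) - 33 ≡ 29. → (42, 29)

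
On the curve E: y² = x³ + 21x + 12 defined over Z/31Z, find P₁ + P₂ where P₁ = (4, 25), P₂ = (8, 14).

(13, 23)

(4, 25) + (8, 14). λ = (14 - 25)/(8 - 4) ≡ 20/4 mod 31. 4⁻¹ ≡ 8 (mod 31) since 4·8 = 32 ≡ 1, so λ ≡ 5.
  x = λ² - 4 - 8 = 25 - 12 ≡ 13; y = λ·(4 - 13) - 25 ≡ 23. → (13, 23)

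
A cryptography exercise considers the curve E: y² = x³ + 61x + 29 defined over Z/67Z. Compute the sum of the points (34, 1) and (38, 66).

(34, 1) + (38, 66). λ = (66 - 1)/(38 - 34) ≡ 65/4 mod 67. 4⁻¹ ≡ 17 (mod 67) since 4·17 = 68 ≡ 1, so λ ≡ 33.
  x = λ² - 34 - 38 = 1089 - 72 ≡ 12; y = λ·(34 - 12) - 1 ≡ 55. → (12, 55)

(12, 55)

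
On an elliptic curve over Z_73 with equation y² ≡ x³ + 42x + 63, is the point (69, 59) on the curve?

y² = 59² ≡ 50; x³ + 42x + 63 = 331470 ≡ 50 (mod 73). 50 = 50.

yes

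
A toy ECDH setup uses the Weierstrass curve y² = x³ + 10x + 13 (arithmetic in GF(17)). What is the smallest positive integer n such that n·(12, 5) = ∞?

8

2P: tangent at (12, 5): λ = (3·12² + 10)/(2·5) ≡ 0/10. 10⁻¹ ≡ 12 (mod 17), so λ ≡ 0·12 ≡ 0.
  x = λ² - 12 - 12 = 0 - 24 ≡ 10; y = λ·(12 - 10) - 5 ≡ 12. → (10, 12)
3P: (10, 12) + (12, 5). λ = (5 - 12)/(12 - 10) ≡ 10/2 mod 17. 2⁻¹ ≡ 9 (mod 17), so λ ≡ 5.
  x = λ² - 10 - 12 = 25 - 22 ≡ 3; y = λ·(10 - 3) - 12 ≡ 6. → (3, 6)
4P: (3, 6) + (12, 5). λ = (5 - 6)/(12 - 3) ≡ 16/9 mod 17. 9⁻¹ ≡ 2 (mod 17), so λ ≡ 15.
  x = λ² - 3 - 12 = 225 - 15 ≡ 6; y = λ·(3 - 6) - 6 ≡ 0. → (6, 0)
5P: (6, 0) + (12, 5). λ = (5 - 0)/(12 - 6) ≡ 5/6 mod 17. 6⁻¹ ≡ 3 (mod 17), so λ ≡ 15.
  x = λ² - 6 - 12 = 225 - 18 ≡ 3; y = λ·(6 - 3) - 0 ≡ 11. → (3, 11)
6P: (3, 11) + (12, 5). λ = (5 - 11)/(12 - 3) ≡ 11/9 mod 17. 9⁻¹ ≡ 2 (mod 17), so λ ≡ 5.
  x = λ² - 3 - 12 = 25 - 15 ≡ 10; y = λ·(3 - 10) - 11 ≡ 5. → (10, 5)
7P: (10, 5) + (12, 5). λ = (5 - 5)/(12 - 10) ≡ 0/2 mod 17. 2⁻¹ ≡ 9 (mod 17), so λ ≡ 0.
  x = λ² - 10 - 12 = 0 - 22 ≡ 12; y = λ·(10 - 12) - 5 ≡ 12. → (12, 12)
8P: (12, 12) + (12, 5): same x and y₁ ≡ -y₂, so the sum is ∞.
8P = ∞, so the order is 8.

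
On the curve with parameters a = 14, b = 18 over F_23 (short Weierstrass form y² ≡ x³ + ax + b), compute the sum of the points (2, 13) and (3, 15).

(22, 16)

(2, 13) + (3, 15). λ = (15 - 13)/(3 - 2) ≡ 2/1 mod 23. 1⁻¹ ≡ 1 (mod 23) since 1·1 = 1 ≡ 1, so λ ≡ 2.
  x = λ² - 2 - 3 = 4 - 5 ≡ 22; y = λ·(2 - 22) - 13 ≡ 16. → (22, 16)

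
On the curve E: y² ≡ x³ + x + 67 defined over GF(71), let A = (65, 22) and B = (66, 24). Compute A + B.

(15, 7)

(65, 22) + (66, 24). λ = (24 - 22)/(66 - 65) ≡ 2/1 mod 71. 1⁻¹ ≡ 1 (mod 71), so λ ≡ 2.
  x = λ² - 65 - 66 = 4 - 131 ≡ 15; y = λ·(65 - 15) - 22 ≡ 7. → (15, 7)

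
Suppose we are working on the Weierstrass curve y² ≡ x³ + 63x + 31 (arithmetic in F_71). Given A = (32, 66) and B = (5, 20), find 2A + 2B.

(5, 51)

First 2A:
Repeated addition: build up to 2A.
2A: tangent at (32, 66): λ = (3·32² + 63)/(2·66) ≡ 11/61. 61⁻¹ ≡ 7 (mod 71), so λ ≡ 11·7 ≡ 6.
  x = λ² - 32 - 32 = 36 - 64 ≡ 43; y = λ·(32 - 43) - 66 ≡ 10. → (43, 10)
2A = (43, 10).
Next 2B:
Repeated addition: build up to 2B.
2B: tangent at (5, 20): λ = (3·5² + 63)/(2·20) ≡ 67/40. 40⁻¹ ≡ 16 (mod 71), so λ ≡ 67·16 ≡ 7.
  x = λ² - 5 - 5 = 49 - 10 ≡ 39; y = λ·(5 - 39) - 20 ≡ 26. → (39, 26)
2B = (39, 26).
Finally 2A + 2B:
(43, 10) + (39, 26). λ = (26 - 10)/(39 - 43) ≡ 16/67 mod 71. 67⁻¹ ≡ 53 (mod 71), so λ ≡ 67.
  x = λ² - 43 - 39 = 4489 - 82 ≡ 5; y = λ·(43 - 5) - 10 ≡ 51. → (5, 51)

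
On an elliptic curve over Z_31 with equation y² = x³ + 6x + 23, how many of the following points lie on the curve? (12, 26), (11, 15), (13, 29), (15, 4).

(12, 26): 26² ≡ 25, rhs ≡ 25 → on.
(11, 15): 15² ≡ 8, rhs ≡ 25 → off.
(13, 29): 29² ≡ 4, rhs ≡ 4 → on.
(15, 4): 4² ≡ 16, rhs ≡ 16 → on.

3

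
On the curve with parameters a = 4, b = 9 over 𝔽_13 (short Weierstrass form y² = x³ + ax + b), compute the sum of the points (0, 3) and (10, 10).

(0, 3) + (10, 10). λ = (10 - 3)/(10 - 0) ≡ 7/10 mod 13. 10⁻¹ ≡ 4 (mod 13) since 10·4 = 40 ≡ 1, so λ ≡ 2.
  x = λ² - 0 - 10 = 4 - 10 ≡ 7; y = λ·(0 - 7) - 3 ≡ 9. → (7, 9)

(7, 9)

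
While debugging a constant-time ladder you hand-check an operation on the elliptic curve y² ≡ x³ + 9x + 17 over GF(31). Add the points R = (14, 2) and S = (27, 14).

(18, 11)

(14, 2) + (27, 14). λ = (14 - 2)/(27 - 14) ≡ 12/13 mod 31. 13⁻¹ ≡ 12 (mod 31), so λ ≡ 20.
  x = λ² - 14 - 27 = 400 - 41 ≡ 18; y = λ·(14 - 18) - 2 ≡ 11. → (18, 11)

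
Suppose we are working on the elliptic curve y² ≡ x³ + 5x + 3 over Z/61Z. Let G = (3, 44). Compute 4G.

(57, 38)

Double-and-add on 4 = (100)₂. Start with G = (3, 44) for the leading 1-bit.
double: tangent at (3, 44): λ = (3·3² + 5)/(2·44) ≡ 32/27. 27⁻¹ ≡ 52 (mod 61) since 27·52 = 1404 ≡ 1, so λ ≡ 32·52 ≡ 17.
  x = λ² - 3 - 3 = 289 - 6 ≡ 39; y = λ·(3 - 39) - 44 ≡ 15. → (39, 15)
double: tangent at (39, 15): λ = (3·39² + 5)/(2·15) ≡ 54/30. 30⁻¹ ≡ 59 (mod 61), so λ ≡ 54·59 ≡ 14.
  x = λ² - 39 - 39 = 196 - 78 ≡ 57; y = λ·(39 - 57) - 15 ≡ 38. → (57, 38)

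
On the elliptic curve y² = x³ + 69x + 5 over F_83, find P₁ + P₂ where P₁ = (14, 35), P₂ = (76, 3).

(14, 35) + (76, 3). λ = (3 - 35)/(76 - 14) ≡ 51/62 mod 83. 62⁻¹ ≡ 79 (mod 83) since 62·79 = 4898 ≡ 1, so λ ≡ 45.
  x = λ² - 14 - 76 = 2025 - 90 ≡ 26; y = λ·(14 - 26) - 35 ≡ 6. → (26, 6)

(26, 6)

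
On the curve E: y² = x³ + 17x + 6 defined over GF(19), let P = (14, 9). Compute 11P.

Repeated addition: build up to 11P.
2P: tangent at (14, 9): λ = (3·14² + 17)/(2·9) ≡ 16/18. 18⁻¹ ≡ 18 (mod 19), so λ ≡ 16·18 ≡ 3.
  x = λ² - 14 - 14 = 9 - 28 ≡ 0; y = λ·(14 - 0) - 9 ≡ 14. → (0, 14)
3P: (0, 14) + (14, 9). λ = (9 - 14)/(14 - 0) ≡ 14/14 mod 19. 14⁻¹ ≡ 15 (mod 19), so λ ≡ 1.
  x = λ² - 0 - 14 = 1 - 14 ≡ 6; y = λ·(0 - 6) - 14 ≡ 18. → (6, 18)
4P: (6, 18) + (14, 9). λ = (9 - 18)/(14 - 6) ≡ 10/8 mod 19. 8⁻¹ ≡ 12 (mod 19), so λ ≡ 6.
  x = λ² - 6 - 14 = 36 - 20 ≡ 16; y = λ·(6 - 16) - 18 ≡ 17. → (16, 17)
5P: (16, 17) + (14, 9). λ = (9 - 17)/(14 - 16) ≡ 11/17 mod 19. 17⁻¹ ≡ 9 (mod 19), so λ ≡ 4.
  x = λ² - 16 - 14 = 16 - 30 ≡ 5; y = λ·(16 - 5) - 17 ≡ 8. → (5, 8)
6P: (5, 8) + (14, 9). λ = (9 - 8)/(14 - 5) ≡ 1/9 mod 19. 9⁻¹ ≡ 17 (mod 19), so λ ≡ 17.
  x = λ² - 5 - 14 = 289 - 19 ≡ 4; y = λ·(5 - 4) - 8 ≡ 9. → (4, 9)
7P: (4, 9) + (14, 9). λ = (9 - 9)/(14 - 4) ≡ 0/10 mod 19. 10⁻¹ ≡ 2 (mod 19), so λ ≡ 0.
  x = λ² - 4 - 14 = 0 - 18 ≡ 1; y = λ·(4 - 1) - 9 ≡ 10. → (1, 10)
8P: (1, 10) + (14, 9). λ = (9 - 10)/(14 - 1) ≡ 18/13 mod 19. 13⁻¹ ≡ 3 (mod 19), so λ ≡ 16.
  x = λ² - 1 - 14 = 256 - 15 ≡ 13; y = λ·(1 - 13) - 10 ≡ 7. → (13, 7)
9P: (13, 7) + (14, 9). λ = (9 - 7)/(14 - 13) ≡ 2/1 mod 19. 1⁻¹ ≡ 1 (mod 19) since 1·1 = 1 ≡ 1, so λ ≡ 2.
  x = λ² - 13 - 14 = 4 - 27 ≡ 15; y = λ·(13 - 15) - 7 ≡ 8. → (15, 8)
10P: (15, 8) + (14, 9). λ = (9 - 8)/(14 - 15) ≡ 1/18 mod 19. 18⁻¹ ≡ 18 (mod 19), so λ ≡ 18.
  x = λ² - 15 - 14 = 324 - 29 ≡ 10; y = λ·(15 - 10) - 8 ≡ 6. → (10, 6)
11P: (10, 6) + (14, 9). λ = (9 - 6)/(14 - 10) ≡ 3/4 mod 19. 4⁻¹ ≡ 5 (mod 19), so λ ≡ 15.
  x = λ² - 10 - 14 = 225 - 24 ≡ 11; y = λ·(10 - 11) - 6 ≡ 17. → (11, 17)

(11, 17)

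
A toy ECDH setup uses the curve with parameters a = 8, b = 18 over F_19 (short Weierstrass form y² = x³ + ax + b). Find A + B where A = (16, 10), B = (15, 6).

(16, 10) + (15, 6). λ = (6 - 10)/(15 - 16) ≡ 15/18 mod 19. 18⁻¹ ≡ 18 (mod 19), so λ ≡ 4.
  x = λ² - 16 - 15 = 16 - 31 ≡ 4; y = λ·(16 - 4) - 10 ≡ 0. → (4, 0)

(4, 0)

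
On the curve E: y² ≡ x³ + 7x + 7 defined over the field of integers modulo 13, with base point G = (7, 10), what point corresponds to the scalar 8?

Repeated addition: build up to 8G.
2G: tangent at (7, 10): λ = (3·7² + 7)/(2·10) ≡ 11/7. 7⁻¹ ≡ 2 (mod 13), so λ ≡ 11·2 ≡ 9.
  x = λ² - 7 - 7 = 81 - 14 ≡ 2; y = λ·(7 - 2) - 10 ≡ 9. → (2, 9)
3G: (2, 9) + (7, 10). λ = (10 - 9)/(7 - 2) ≡ 1/5 mod 13. 5⁻¹ ≡ 8 (mod 13), so λ ≡ 8.
  x = λ² - 2 - 7 = 64 - 9 ≡ 3; y = λ·(2 - 3) - 9 ≡ 9. → (3, 9)
4G: (3, 9) + (7, 10). λ = (10 - 9)/(7 - 3) ≡ 1/4 mod 13. 4⁻¹ ≡ 10 (mod 13), so λ ≡ 10.
  x = λ² - 3 - 7 = 100 - 10 ≡ 12; y = λ·(3 - 12) - 9 ≡ 5. → (12, 5)
5G: (12, 5) + (7, 10). λ = (10 - 5)/(7 - 12) ≡ 5/8 mod 13. 8⁻¹ ≡ 5 (mod 13) since 8·5 = 40 ≡ 1, so λ ≡ 12.
  x = λ² - 12 - 7 = 144 - 19 ≡ 8; y = λ·(12 - 8) - 5 ≡ 4. → (8, 4)
6G: (8, 4) + (7, 10). λ = (10 - 4)/(7 - 8) ≡ 6/12 mod 13. 12⁻¹ ≡ 12 (mod 13), so λ ≡ 7.
  x = λ² - 8 - 7 = 49 - 15 ≡ 8; y = λ·(8 - 8) - 4 ≡ 9. → (8, 9)
7G: (8, 9) + (7, 10). λ = (10 - 9)/(7 - 8) ≡ 1/12 mod 13. 12⁻¹ ≡ 12 (mod 13) since 12·12 = 144 ≡ 1, so λ ≡ 12.
  x = λ² - 8 - 7 = 144 - 15 ≡ 12; y = λ·(8 - 12) - 9 ≡ 8. → (12, 8)
8G: (12, 8) + (7, 10). λ = (10 - 8)/(7 - 12) ≡ 2/8 mod 13. 8⁻¹ ≡ 5 (mod 13) since 8·5 = 40 ≡ 1, so λ ≡ 10.
  x = λ² - 12 - 7 = 100 - 19 ≡ 3; y = λ·(12 - 3) - 8 ≡ 4. → (3, 4)

(3, 4)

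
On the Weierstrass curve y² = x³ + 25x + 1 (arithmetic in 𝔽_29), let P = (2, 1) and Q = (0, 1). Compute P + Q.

(2, 1) + (0, 1). λ = (1 - 1)/(0 - 2) ≡ 0/27 mod 29. 27⁻¹ ≡ 14 (mod 29) since 27·14 = 378 ≡ 1, so λ ≡ 0.
  x = λ² - 2 - 0 = 0 - 2 ≡ 27; y = λ·(2 - 27) - 1 ≡ 28. → (27, 28)

(27, 28)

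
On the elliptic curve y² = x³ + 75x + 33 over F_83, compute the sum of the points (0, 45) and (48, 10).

(0, 45) + (48, 10). λ = (10 - 45)/(48 - 0) ≡ 48/48 mod 83. 48⁻¹ ≡ 64 (mod 83), so λ ≡ 1.
  x = λ² - 0 - 48 = 1 - 48 ≡ 36; y = λ·(0 - 36) - 45 ≡ 2. → (36, 2)

(36, 2)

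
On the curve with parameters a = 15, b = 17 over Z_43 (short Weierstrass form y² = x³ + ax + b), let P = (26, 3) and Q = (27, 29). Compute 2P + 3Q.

First 2P:
Repeated addition: build up to 2P.
2P: tangent at (26, 3): λ = (3·26² + 15)/(2·3) ≡ 22/6. 6⁻¹ ≡ 36 (mod 43) since 6·36 = 216 ≡ 1, so λ ≡ 22·36 ≡ 18.
  x = λ² - 26 - 26 = 324 - 52 ≡ 14; y = λ·(26 - 14) - 3 ≡ 41. → (14, 41)
2P = (14, 41).
Next 3Q:
Repeated addition: build up to 3Q.
2Q: tangent at (27, 29): λ = (3·27² + 15)/(2·29) ≡ 9/15. 15⁻¹ ≡ 23 (mod 43), so λ ≡ 9·23 ≡ 35.
  x = λ² - 27 - 27 = 1225 - 54 ≡ 10; y = λ·(27 - 10) - 29 ≡ 7. → (10, 7)
3Q: (10, 7) + (27, 29). λ = (29 - 7)/(27 - 10) ≡ 22/17 mod 43. 17⁻¹ ≡ 38 (mod 43), so λ ≡ 19.
  x = λ² - 10 - 27 = 361 - 37 ≡ 23; y = λ·(10 - 23) - 7 ≡ 4. → (23, 4)
3Q = (23, 4).
Finally 2P + 3Q:
(14, 41) + (23, 4). λ = (4 - 41)/(23 - 14) ≡ 6/9 mod 43. 9⁻¹ ≡ 24 (mod 43) since 9·24 = 216 ≡ 1, so λ ≡ 15.
  x = λ² - 14 - 23 = 225 - 37 ≡ 16; y = λ·(14 - 16) - 41 ≡ 15. → (16, 15)

(16, 15)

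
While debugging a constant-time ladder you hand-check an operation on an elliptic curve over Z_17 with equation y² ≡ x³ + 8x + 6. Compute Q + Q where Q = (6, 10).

tangent at (6, 10): λ = (3·6² + 8)/(2·10) ≡ 14/3. 3⁻¹ ≡ 6 (mod 17), so λ ≡ 14·6 ≡ 16.
  x = λ² - 6 - 6 = 256 - 12 ≡ 6; y = λ·(6 - 6) - 10 ≡ 7. → (6, 7)

(6, 7)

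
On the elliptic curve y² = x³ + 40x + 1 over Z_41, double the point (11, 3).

tangent at (11, 3): λ = (3·11² + 40)/(2·3) ≡ 34/6. 6⁻¹ ≡ 7 (mod 41), so λ ≡ 34·7 ≡ 33.
  x = λ² - 11 - 11 = 1089 - 22 ≡ 1; y = λ·(11 - 1) - 3 ≡ 40. → (1, 40)

(1, 40)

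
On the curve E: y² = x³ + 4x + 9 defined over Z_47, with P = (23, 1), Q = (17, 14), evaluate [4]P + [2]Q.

(24, 39)

First 4P:
Repeated addition: build up to 4P.
2P: tangent at (23, 1): λ = (3·23² + 4)/(2·1) ≡ 40/2. 2⁻¹ ≡ 24 (mod 47), so λ ≡ 40·24 ≡ 20.
  x = λ² - 23 - 23 = 400 - 46 ≡ 25; y = λ·(23 - 25) - 1 ≡ 6. → (25, 6)
3P: (25, 6) + (23, 1). λ = (1 - 6)/(23 - 25) ≡ 42/45 mod 47. 45⁻¹ ≡ 23 (mod 47), so λ ≡ 26.
  x = λ² - 25 - 23 = 676 - 48 ≡ 17; y = λ·(25 - 17) - 6 ≡ 14. → (17, 14)
4P: (17, 14) + (23, 1). λ = (1 - 14)/(23 - 17) ≡ 34/6 mod 47. 6⁻¹ ≡ 8 (mod 47), so λ ≡ 37.
  x = λ² - 17 - 23 = 1369 - 40 ≡ 13; y = λ·(17 - 13) - 14 ≡ 40. → (13, 40)
4P = (13, 40).
Next 2Q:
Repeated addition: build up to 2Q.
2Q: tangent at (17, 14): λ = (3·17² + 4)/(2·14) ≡ 25/28. 28⁻¹ ≡ 42 (mod 47) since 28·42 = 1176 ≡ 1, so λ ≡ 25·42 ≡ 16.
  x = λ² - 17 - 17 = 256 - 34 ≡ 34; y = λ·(17 - 34) - 14 ≡ 43. → (34, 43)
2Q = (34, 43).
Finally 4P + 2Q:
(13, 40) + (34, 43). λ = (43 - 40)/(34 - 13) ≡ 3/21 mod 47. 21⁻¹ ≡ 9 (mod 47), so λ ≡ 27.
  x = λ² - 13 - 34 = 729 - 47 ≡ 24; y = λ·(13 - 24) - 40 ≡ 39. → (24, 39)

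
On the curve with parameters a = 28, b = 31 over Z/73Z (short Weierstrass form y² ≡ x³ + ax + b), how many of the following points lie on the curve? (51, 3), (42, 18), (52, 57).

3

(51, 3): 3² ≡ 9, rhs ≡ 9 → on.
(42, 18): 18² ≡ 32, rhs ≡ 32 → on.
(52, 57): 57² ≡ 37, rhs ≡ 37 → on.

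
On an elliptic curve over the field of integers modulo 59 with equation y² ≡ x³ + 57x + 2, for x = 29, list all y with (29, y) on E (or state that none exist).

5, 54

x³ + 57x + 2 = 26044 ≡ 25 (mod 59).
Square roots of 25 mod 59: 5 and 54 (since 5² = 25 ≡ 25).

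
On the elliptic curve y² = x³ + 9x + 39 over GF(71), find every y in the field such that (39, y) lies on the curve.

x³ + 9x + 39 = 59709 ≡ 69 (mod 71).
69 is a non-residue mod 71; no y exists.

none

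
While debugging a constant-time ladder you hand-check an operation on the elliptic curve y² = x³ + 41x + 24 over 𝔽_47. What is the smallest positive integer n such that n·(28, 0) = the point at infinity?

2

2P: (28, 0) + (28, 0): same x and y₁ ≡ -y₂, so the sum is the point at infinity.
2P = the point at infinity, so the order is 2.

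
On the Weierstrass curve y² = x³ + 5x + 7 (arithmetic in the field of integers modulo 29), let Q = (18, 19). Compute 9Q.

Double-and-add on 9 = (1001)₂. Start with Q = (18, 19) for the leading 1-bit.
double: tangent at (18, 19): λ = (3·18² + 5)/(2·19) ≡ 20/9. 9⁻¹ ≡ 13 (mod 29), so λ ≡ 20·13 ≡ 28.
  x = λ² - 18 - 18 = 784 - 36 ≡ 23; y = λ·(18 - 23) - 19 ≡ 15. → (23, 15)
double: tangent at (23, 15): λ = (3·23² + 5)/(2·15) ≡ 26/1. 1⁻¹ ≡ 1 (mod 29) since 1·1 = 1 ≡ 1, so λ ≡ 26·1 ≡ 26.
  x = λ² - 23 - 23 = 676 - 46 ≡ 21; y = λ·(23 - 21) - 15 ≡ 8. → (21, 8)
double: tangent at (21, 8): λ = (3·21² + 5)/(2·8) ≡ 23/16. 16⁻¹ ≡ 20 (mod 29), so λ ≡ 23·20 ≡ 25.
  x = λ² - 21 - 21 = 625 - 42 ≡ 3; y = λ·(21 - 3) - 8 ≡ 7. → (3, 7)
add Q: (3, 7) + (18, 19). λ = (19 - 7)/(18 - 3) ≡ 12/15 mod 29. 15⁻¹ ≡ 2 (mod 29), so λ ≡ 24.
  x = λ² - 3 - 18 = 576 - 21 ≡ 4; y = λ·(3 - 4) - 7 ≡ 27. → (4, 27)

(4, 27)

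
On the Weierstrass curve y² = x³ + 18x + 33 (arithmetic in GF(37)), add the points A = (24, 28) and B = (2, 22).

(24, 28) + (2, 22). λ = (22 - 28)/(2 - 24) ≡ 31/15 mod 37. 15⁻¹ ≡ 5 (mod 37), so λ ≡ 7.
  x = λ² - 24 - 2 = 49 - 26 ≡ 23; y = λ·(24 - 23) - 28 ≡ 16. → (23, 16)

(23, 16)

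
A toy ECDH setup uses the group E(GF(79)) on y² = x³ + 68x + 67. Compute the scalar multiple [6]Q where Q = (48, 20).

(9, 67)

Double-and-add on 6 = (110)₂. Start with Q = (48, 20) for the leading 1-bit.
double: tangent at (48, 20): λ = (3·48² + 68)/(2·20) ≡ 28/40. 40⁻¹ ≡ 2 (mod 79), so λ ≡ 28·2 ≡ 56.
  x = λ² - 48 - 48 = 3136 - 96 ≡ 38; y = λ·(48 - 38) - 20 ≡ 66. → (38, 66)
add Q: (38, 66) + (48, 20). λ = (20 - 66)/(48 - 38) ≡ 33/10 mod 79. 10⁻¹ ≡ 8 (mod 79), so λ ≡ 27.
  x = λ² - 38 - 48 = 729 - 86 ≡ 11; y = λ·(38 - 11) - 66 ≡ 31. → (11, 31)
double: tangent at (11, 31): λ = (3·11² + 68)/(2·31) ≡ 36/62. 62⁻¹ ≡ 65 (mod 79), so λ ≡ 36·65 ≡ 49.
  x = λ² - 11 - 11 = 2401 - 22 ≡ 9; y = λ·(11 - 9) - 31 ≡ 67. → (9, 67)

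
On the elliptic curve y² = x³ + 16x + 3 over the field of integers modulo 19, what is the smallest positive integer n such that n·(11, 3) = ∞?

5

2P: tangent at (11, 3): λ = (3·11² + 16)/(2·3) ≡ 18/6. 6⁻¹ ≡ 16 (mod 19), so λ ≡ 18·16 ≡ 3.
  x = λ² - 11 - 11 = 9 - 22 ≡ 6; y = λ·(11 - 6) - 3 ≡ 12. → (6, 12)
3P: (6, 12) + (11, 3). λ = (3 - 12)/(11 - 6) ≡ 10/5 mod 19. 5⁻¹ ≡ 4 (mod 19) since 5·4 = 20 ≡ 1, so λ ≡ 2.
  x = λ² - 6 - 11 = 4 - 17 ≡ 6; y = λ·(6 - 6) - 12 ≡ 7. → (6, 7)
4P: (6, 7) + (11, 3). λ = (3 - 7)/(11 - 6) ≡ 15/5 mod 19. 5⁻¹ ≡ 4 (mod 19), so λ ≡ 3.
  x = λ² - 6 - 11 = 9 - 17 ≡ 11; y = λ·(6 - 11) - 7 ≡ 16. → (11, 16)
5P: (11, 16) + (11, 3): same x and y₁ ≡ -y₂, so the sum is ∞.
5P = ∞, so the order is 5.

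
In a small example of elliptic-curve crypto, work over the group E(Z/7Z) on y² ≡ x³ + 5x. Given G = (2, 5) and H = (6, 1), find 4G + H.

(6, 1)

First 4G:
Repeated addition: build up to 4G.
2G: tangent at (2, 5): λ = (3·2² + 5)/(2·5) ≡ 3/3. 3⁻¹ ≡ 5 (mod 7), so λ ≡ 3·5 ≡ 1.
  x = λ² - 2 - 2 = 1 - 4 ≡ 4; y = λ·(2 - 4) - 5 ≡ 0. → (4, 0)
3G: (4, 0) + (2, 5). λ = (5 - 0)/(2 - 4) ≡ 5/5 mod 7. 5⁻¹ ≡ 3 (mod 7) since 5·3 = 15 ≡ 1, so λ ≡ 1.
  x = λ² - 4 - 2 = 1 - 6 ≡ 2; y = λ·(4 - 2) - 0 ≡ 2. → (2, 2)
4G: (2, 2) + (2, 5): same x and y₁ ≡ -y₂, so the sum is O.
4G = O.
Finally 4G + H:
O + (6, 1) = (6, 1) (identity).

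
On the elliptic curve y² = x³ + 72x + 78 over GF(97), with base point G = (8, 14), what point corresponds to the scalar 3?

(59, 31)

Repeated addition: build up to 3G.
2G: tangent at (8, 14): λ = (3·8² + 72)/(2·14) ≡ 70/28. 28⁻¹ ≡ 52 (mod 97) since 28·52 = 1456 ≡ 1, so λ ≡ 70·52 ≡ 51.
  x = λ² - 8 - 8 = 2601 - 16 ≡ 63; y = λ·(8 - 63) - 14 ≡ 91. → (63, 91)
3G: (63, 91) + (8, 14). λ = (14 - 91)/(8 - 63) ≡ 20/42 mod 97. 42⁻¹ ≡ 67 (mod 97), so λ ≡ 79.
  x = λ² - 63 - 8 = 6241 - 71 ≡ 59; y = λ·(63 - 59) - 91 ≡ 31. → (59, 31)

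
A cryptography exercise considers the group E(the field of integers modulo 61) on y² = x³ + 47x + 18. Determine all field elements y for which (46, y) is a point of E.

5, 56

x³ + 47x + 18 = 99516 ≡ 25 (mod 61).
Square roots of 25 mod 61: 5 and 56 (since 5² = 25 ≡ 25).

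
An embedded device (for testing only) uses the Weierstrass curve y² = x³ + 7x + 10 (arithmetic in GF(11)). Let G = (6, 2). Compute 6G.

Repeated addition: build up to 6G.
2G: tangent at (6, 2): λ = (3·6² + 7)/(2·2) ≡ 5/4. 4⁻¹ ≡ 3 (mod 11) since 4·3 = 12 ≡ 1, so λ ≡ 5·3 ≡ 4.
  x = λ² - 6 - 6 = 16 - 12 ≡ 4; y = λ·(6 - 4) - 2 ≡ 6. → (4, 6)
3G: (4, 6) + (6, 2). λ = (2 - 6)/(6 - 4) ≡ 7/2 mod 11. 2⁻¹ ≡ 6 (mod 11), so λ ≡ 9.
  x = λ² - 4 - 6 = 81 - 10 ≡ 5; y = λ·(4 - 5) - 6 ≡ 7. → (5, 7)
4G: (5, 7) + (6, 2). λ = (2 - 7)/(6 - 5) ≡ 6/1 mod 11. 1⁻¹ ≡ 1 (mod 11) since 1·1 = 1 ≡ 1, so λ ≡ 6.
  x = λ² - 5 - 6 = 36 - 11 ≡ 3; y = λ·(5 - 3) - 7 ≡ 5. → (3, 5)
5G: (3, 5) + (6, 2). λ = (2 - 5)/(6 - 3) ≡ 8/3 mod 11. 3⁻¹ ≡ 4 (mod 11) since 3·4 = 12 ≡ 1, so λ ≡ 10.
  x = λ² - 3 - 6 = 100 - 9 ≡ 3; y = λ·(3 - 3) - 5 ≡ 6. → (3, 6)
6G: (3, 6) + (6, 2). λ = (2 - 6)/(6 - 3) ≡ 7/3 mod 11. 3⁻¹ ≡ 4 (mod 11) since 3·4 = 12 ≡ 1, so λ ≡ 6.
  x = λ² - 3 - 6 = 36 - 9 ≡ 5; y = λ·(3 - 5) - 6 ≡ 4. → (5, 4)

(5, 4)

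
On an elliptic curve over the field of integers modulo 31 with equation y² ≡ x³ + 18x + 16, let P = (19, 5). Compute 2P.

tangent at (19, 5): λ = (3·19² + 18)/(2·5) ≡ 16/10. 10⁻¹ ≡ 28 (mod 31) since 10·28 = 280 ≡ 1, so λ ≡ 16·28 ≡ 14.
  x = λ² - 19 - 19 = 196 - 38 ≡ 3; y = λ·(19 - 3) - 5 ≡ 2. → (3, 2)

(3, 2)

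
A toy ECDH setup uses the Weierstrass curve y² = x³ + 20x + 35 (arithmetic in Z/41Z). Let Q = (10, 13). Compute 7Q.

Double-and-add on 7 = (111)₂. Start with Q = (10, 13) for the leading 1-bit.
double: tangent at (10, 13): λ = (3·10² + 20)/(2·13) ≡ 33/26. 26⁻¹ ≡ 30 (mod 41), so λ ≡ 33·30 ≡ 6.
  x = λ² - 10 - 10 = 36 - 20 ≡ 16; y = λ·(10 - 16) - 13 ≡ 33. → (16, 33)
add Q: (16, 33) + (10, 13). λ = (13 - 33)/(10 - 16) ≡ 21/35 mod 41. 35⁻¹ ≡ 34 (mod 41), so λ ≡ 17.
  x = λ² - 16 - 10 = 289 - 26 ≡ 17; y = λ·(16 - 17) - 33 ≡ 32. → (17, 32)
double: tangent at (17, 32): λ = (3·17² + 20)/(2·32) ≡ 26/23. 23⁻¹ ≡ 25 (mod 41), so λ ≡ 26·25 ≡ 35.
  x = λ² - 17 - 17 = 1225 - 34 ≡ 2; y = λ·(17 - 2) - 32 ≡ 1. → (2, 1)
add Q: (2, 1) + (10, 13). λ = (13 - 1)/(10 - 2) ≡ 12/8 mod 41. 8⁻¹ ≡ 36 (mod 41) since 8·36 = 288 ≡ 1, so λ ≡ 22.
  x = λ² - 2 - 10 = 484 - 12 ≡ 21; y = λ·(2 - 21) - 1 ≡ 32. → (21, 32)

(21, 32)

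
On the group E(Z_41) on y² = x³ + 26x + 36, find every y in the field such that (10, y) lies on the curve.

x³ + 26x + 36 = 1296 ≡ 25 (mod 41).
Square roots of 25 mod 41: 5 and 36 (since 5² = 25 ≡ 25).

5, 36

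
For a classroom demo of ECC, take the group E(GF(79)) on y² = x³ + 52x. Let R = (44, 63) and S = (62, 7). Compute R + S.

(49, 14)

(44, 63) + (62, 7). λ = (7 - 63)/(62 - 44) ≡ 23/18 mod 79. 18⁻¹ ≡ 22 (mod 79) since 18·22 = 396 ≡ 1, so λ ≡ 32.
  x = λ² - 44 - 62 = 1024 - 106 ≡ 49; y = λ·(44 - 49) - 63 ≡ 14. → (49, 14)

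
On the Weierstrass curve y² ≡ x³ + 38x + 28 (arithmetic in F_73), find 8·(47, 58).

(48, 30)

Write G = (47, 58).
Repeated addition: build up to 8G.
2G: tangent at (47, 58): λ = (3·47² + 38)/(2·58) ≡ 22/43. 43⁻¹ ≡ 17 (mod 73), so λ ≡ 22·17 ≡ 9.
  x = λ² - 47 - 47 = 81 - 94 ≡ 60; y = λ·(47 - 60) - 58 ≡ 44. → (60, 44)
3G: (60, 44) + (47, 58). λ = (58 - 44)/(47 - 60) ≡ 14/60 mod 73. 60⁻¹ ≡ 28 (mod 73) since 60·28 = 1680 ≡ 1, so λ ≡ 27.
  x = λ² - 60 - 47 = 729 - 107 ≡ 38; y = λ·(60 - 38) - 44 ≡ 39. → (38, 39)
4G: (38, 39) + (47, 58). λ = (58 - 39)/(47 - 38) ≡ 19/9 mod 73. 9⁻¹ ≡ 65 (mod 73), so λ ≡ 67.
  x = λ² - 38 - 47 = 4489 - 85 ≡ 24; y = λ·(38 - 24) - 39 ≡ 23. → (24, 23)
5G: (24, 23) + (47, 58). λ = (58 - 23)/(47 - 24) ≡ 35/23 mod 73. 23⁻¹ ≡ 54 (mod 73), so λ ≡ 65.
  x = λ² - 24 - 47 = 4225 - 71 ≡ 66; y = λ·(24 - 66) - 23 ≡ 21. → (66, 21)
6G: (66, 21) + (47, 58). λ = (58 - 21)/(47 - 66) ≡ 37/54 mod 73. 54⁻¹ ≡ 23 (mod 73), so λ ≡ 48.
  x = λ² - 66 - 47 = 2304 - 113 ≡ 1; y = λ·(66 - 1) - 21 ≡ 33. → (1, 33)
7G: (1, 33) + (47, 58). λ = (58 - 33)/(47 - 1) ≡ 25/46 mod 73. 46⁻¹ ≡ 27 (mod 73) since 46·27 = 1242 ≡ 1, so λ ≡ 18.
  x = λ² - 1 - 47 = 324 - 48 ≡ 57; y = λ·(1 - 57) - 33 ≡ 54. → (57, 54)
8G: (57, 54) + (47, 58). λ = (58 - 54)/(47 - 57) ≡ 4/63 mod 73. 63⁻¹ ≡ 51 (mod 73), so λ ≡ 58.
  x = λ² - 57 - 47 = 3364 - 104 ≡ 48; y = λ·(57 - 48) - 54 ≡ 30. → (48, 30)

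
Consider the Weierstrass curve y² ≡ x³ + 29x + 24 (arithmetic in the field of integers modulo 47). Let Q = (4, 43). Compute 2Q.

tangent at (4, 43): λ = (3·4² + 29)/(2·43) ≡ 30/39. 39⁻¹ ≡ 41 (mod 47) since 39·41 = 1599 ≡ 1, so λ ≡ 30·41 ≡ 8.
  x = λ² - 4 - 4 = 64 - 8 ≡ 9; y = λ·(4 - 9) - 43 ≡ 11. → (9, 11)

(9, 11)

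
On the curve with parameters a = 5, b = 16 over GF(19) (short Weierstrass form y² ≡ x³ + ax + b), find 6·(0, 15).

(4, 10)

Write G = (0, 15).
Double-and-add on 6 = (110)₂. Start with G = (0, 15) for the leading 1-bit.
double: tangent at (0, 15): λ = (3·0² + 5)/(2·15) ≡ 5/11. 11⁻¹ ≡ 7 (mod 19) since 11·7 = 77 ≡ 1, so λ ≡ 5·7 ≡ 16.
  x = λ² - 0 - 0 = 256 - 0 ≡ 9; y = λ·(0 - 9) - 15 ≡ 12. → (9, 12)
add G: (9, 12) + (0, 15). λ = (15 - 12)/(0 - 9) ≡ 3/10 mod 19. 10⁻¹ ≡ 2 (mod 19) since 10·2 = 20 ≡ 1, so λ ≡ 6.
  x = λ² - 9 - 0 = 36 - 9 ≡ 8; y = λ·(9 - 8) - 12 ≡ 13. → (8, 13)
double: tangent at (8, 13): λ = (3·8² + 5)/(2·13) ≡ 7/7. 7⁻¹ ≡ 11 (mod 19) since 7·11 = 77 ≡ 1, so λ ≡ 7·11 ≡ 1.
  x = λ² - 8 - 8 = 1 - 16 ≡ 4; y = λ·(8 - 4) - 13 ≡ 10. → (4, 10)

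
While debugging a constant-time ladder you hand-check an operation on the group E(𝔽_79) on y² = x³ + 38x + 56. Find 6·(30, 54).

Write Q = (30, 54).
Double-and-add on 6 = (110)₂. Start with Q = (30, 54) for the leading 1-bit.
double: tangent at (30, 54): λ = (3·30² + 38)/(2·54) ≡ 52/29. 29⁻¹ ≡ 30 (mod 79), so λ ≡ 52·30 ≡ 59.
  x = λ² - 30 - 30 = 3481 - 60 ≡ 24; y = λ·(30 - 24) - 54 ≡ 63. → (24, 63)
add Q: (24, 63) + (30, 54). λ = (54 - 63)/(30 - 24) ≡ 70/6 mod 79. 6⁻¹ ≡ 66 (mod 79), so λ ≡ 38.
  x = λ² - 24 - 30 = 1444 - 54 ≡ 47; y = λ·(24 - 47) - 63 ≡ 11. → (47, 11)
double: tangent at (47, 11): λ = (3·47² + 38)/(2·11) ≡ 29/22. 22⁻¹ ≡ 18 (mod 79) since 22·18 = 396 ≡ 1, so λ ≡ 29·18 ≡ 48.
  x = λ² - 47 - 47 = 2304 - 94 ≡ 77; y = λ·(47 - 77) - 11 ≡ 50. → (77, 50)

(77, 50)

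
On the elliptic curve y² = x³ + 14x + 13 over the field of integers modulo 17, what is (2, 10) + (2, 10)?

(5, 15)

tangent at (2, 10): λ = (3·2² + 14)/(2·10) ≡ 9/3. 3⁻¹ ≡ 6 (mod 17) since 3·6 = 18 ≡ 1, so λ ≡ 9·6 ≡ 3.
  x = λ² - 2 - 2 = 9 - 4 ≡ 5; y = λ·(2 - 5) - 10 ≡ 15. → (5, 15)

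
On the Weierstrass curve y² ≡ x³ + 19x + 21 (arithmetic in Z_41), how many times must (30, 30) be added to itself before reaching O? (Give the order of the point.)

6

2P: tangent at (30, 30): λ = (3·30² + 19)/(2·30) ≡ 13/19. 19⁻¹ ≡ 13 (mod 41), so λ ≡ 13·13 ≡ 5.
  x = λ² - 30 - 30 = 25 - 60 ≡ 6; y = λ·(30 - 6) - 30 ≡ 8. → (6, 8)
3P: (6, 8) + (30, 30). λ = (30 - 8)/(30 - 6) ≡ 22/24 mod 41. 24⁻¹ ≡ 12 (mod 41), so λ ≡ 18.
  x = λ² - 6 - 30 = 324 - 36 ≡ 1; y = λ·(6 - 1) - 8 ≡ 0. → (1, 0)
4P: (1, 0) + (30, 30). λ = (30 - 0)/(30 - 1) ≡ 30/29 mod 41. 29⁻¹ ≡ 17 (mod 41) since 29·17 = 493 ≡ 1, so λ ≡ 18.
  x = λ² - 1 - 30 = 324 - 31 ≡ 6; y = λ·(1 - 6) - 0 ≡ 33. → (6, 33)
5P: (6, 33) + (30, 30). λ = (30 - 33)/(30 - 6) ≡ 38/24 mod 41. 24⁻¹ ≡ 12 (mod 41) since 24·12 = 288 ≡ 1, so λ ≡ 5.
  x = λ² - 6 - 30 = 25 - 36 ≡ 30; y = λ·(6 - 30) - 33 ≡ 11. → (30, 11)
6P: (30, 11) + (30, 30): same x and y₁ ≡ -y₂, so the sum is O.
6P = O, so the order is 6.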